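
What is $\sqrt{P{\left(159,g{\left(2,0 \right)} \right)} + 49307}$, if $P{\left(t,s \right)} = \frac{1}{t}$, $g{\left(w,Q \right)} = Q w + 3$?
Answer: $\frac{\sqrt{1246530426}}{159} \approx 222.05$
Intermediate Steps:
$g{\left(w,Q \right)} = 3 + Q w$
$\sqrt{P{\left(159,g{\left(2,0 \right)} \right)} + 49307} = \sqrt{\frac{1}{159} + 49307} = \sqrt{\frac{7839814}{159}} = \frac{\sqrt{1246530426}}{159}$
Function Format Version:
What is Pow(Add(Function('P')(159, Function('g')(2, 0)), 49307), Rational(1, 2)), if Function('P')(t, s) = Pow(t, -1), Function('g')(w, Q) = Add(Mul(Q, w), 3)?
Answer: Mul(Rational(1, 159), Pow(1246530426, Rational(1, 2))) ≈ 222.05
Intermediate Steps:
Function('g')(w, Q) = Add(3, Mul(Q, w))
Pow(Add(Function('P')(159, Function('g')(2, 0)), 49307), Rational(1, 2)) = Pow(Add(Pow(159, -1), 49307), Rational(1, 2)) = Pow(Add(Rational(1, 159), 49307), Rational(1, 2)) = Pow(Rational(7839814, 159), Rational(1, 2)) = Mul(Rational(1, 159), Pow(1246530426, Rational(1, 2)))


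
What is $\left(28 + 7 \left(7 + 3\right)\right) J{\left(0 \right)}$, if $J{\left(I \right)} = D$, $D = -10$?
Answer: $-980$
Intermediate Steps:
$J{\left(I \right)} = -10$
$\left(28 + 7 \left(7 + 3\right)\right) J{\left(0 \right)} = \left(28 + 7 \left(7 + 3\right)\right) \left(-10\right) = \left(28 + 7 \cdot 10\right) \left(-10\right) = \left(28 + 70\right) \left(-10\right) = 98 \left(-10\right) = -980$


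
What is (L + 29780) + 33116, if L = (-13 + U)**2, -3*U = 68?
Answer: 577513/9 ≈ 64168.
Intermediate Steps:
U = -68/3 (U = -1/3*68 = -68/3 ≈ -22.667)
L = 11449/9 (L = (-13 - 68/3)**2 = (-107/3)**2 = 11449/9 ≈ 1272.1)
(L + 29780) + 33116 = (11449/9 + 29780) + 33116 = 279469/9 + 33116 = 577513/9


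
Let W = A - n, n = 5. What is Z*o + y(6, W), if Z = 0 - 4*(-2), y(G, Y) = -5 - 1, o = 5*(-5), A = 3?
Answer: -206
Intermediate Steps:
W = -2 (W = 3 - 1*5 = 3 - 5 = -2)
o = -25
y(G, Y) = -6
Z = 8 (Z = 0 + 8 = 8)
Z*o + y(6, W) = 8*(-25) - 6 = -200 - 6 = -206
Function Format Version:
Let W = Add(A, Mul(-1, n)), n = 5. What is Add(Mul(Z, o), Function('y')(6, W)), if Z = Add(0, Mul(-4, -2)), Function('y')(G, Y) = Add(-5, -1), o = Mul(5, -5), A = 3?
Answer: -206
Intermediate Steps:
W = -2 (W = Add(3, Mul(-1, 5)) = Add(3, -5) = -2)
o = -25
Function('y')(G, Y) = -6
Z = 8 (Z = Add(0, 8) = 8)
Add(Mul(Z, o), Function('y')(6, W)) = Add(Mul(8, -25), -6) = Add(-200, -6) = -206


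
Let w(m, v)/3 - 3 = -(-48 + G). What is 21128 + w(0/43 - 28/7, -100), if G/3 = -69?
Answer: 21902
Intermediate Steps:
G = -207 (G = 3*(-69) = -207)
w(m, v) = 774 (w(m, v) = 9 + 3*(-(-48 - 207)) = 9 + 3*(-1*(-255)) = 9 + 3*255 = 9 + 765 = 774)
21128 + w(0/43 - 28/7, -100) = 21128 + 774 = 21902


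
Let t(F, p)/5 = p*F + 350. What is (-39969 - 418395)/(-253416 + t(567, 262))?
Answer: -114591/122776 ≈ -0.93333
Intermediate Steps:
t(F, p) = 1750 + 5*F*p (t(F, p) = 5*(p*F + 350) = 5*(F*p + 350) = 5*(350 + F*p) = 1750 + 5*F*p)
(-39969 - 418395)/(-253416 + t(567, 262)) = (-39969 - 418395)/(-253416 + (1750 + 5*567*262)) = -458364/(-253416 + (1750 + 742770)) = -458364/(-253416 + 744520) = -458364/491104 = -458364*1/491104 = -114591/122776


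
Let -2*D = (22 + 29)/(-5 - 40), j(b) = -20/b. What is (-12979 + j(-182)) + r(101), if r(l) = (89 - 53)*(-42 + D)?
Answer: -6584073/455 ≈ -14470.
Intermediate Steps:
D = 17/30 (D = -(22 + 29)/(2*(-5 - 40)) = -51/(2*(-45)) = -51*(-1)/(2*45) = -½*(-17/15) = 17/30 ≈ 0.56667)
r(l) = -7458/5 (r(l) = (89 - 53)*(-42 + 17/30) = 36*(-1243/30) = -7458/5)
(-12979 + j(-182)) + r(101) = (-12979 - 20/(-182)) - 7458/5 = (-12979 - 20*(-1/182)) - 7458/5 = (-12979 + 10/91) - 7458/5 = -1181079/91 - 7458/5 = -6584073/455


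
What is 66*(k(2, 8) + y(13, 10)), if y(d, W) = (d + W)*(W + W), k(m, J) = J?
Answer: 30888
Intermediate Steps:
y(d, W) = 2*W*(W + d) (y(d, W) = (W + d)*(2*W) = 2*W*(W + d))
66*(k(2, 8) + y(13, 10)) = 66*(8 + 2*10*(10 + 13)) = 66*(8 + 2*10*23) = 66*(8 + 460) = 66*468 = 30888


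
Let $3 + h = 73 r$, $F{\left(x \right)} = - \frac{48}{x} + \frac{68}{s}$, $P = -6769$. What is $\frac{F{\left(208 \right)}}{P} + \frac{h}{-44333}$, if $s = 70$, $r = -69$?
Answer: $\frac{15507730579}{136540985035} \approx 0.11358$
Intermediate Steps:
$F{\left(x \right)} = \frac{34}{35} - \frac{48}{x}$ ($F{\left(x \right)} = - \frac{48}{x} + \frac{68}{70} = - \frac{48}{x} + 68 \cdot \frac{1}{70} = - \frac{48}{x} + \frac{34}{35} = \frac{34}{35} - \frac{48}{x}$)
$h = -5040$ ($h = -3 + 73 \left(-69\right) = -3 - 5037 = -5040$)
$\frac{F{\left(208 \right)}}{P} + \frac{h}{-44333} = \frac{\frac{34}{35} - \frac{48}{208}}{-6769} - \frac{5040}{-44333} = \left(\frac{34}{35} - \frac{3}{13}\right) \left(- \frac{1}{6769}\right) - - \frac{5040}{44333} = \left(\frac{34}{35} - \frac{3}{13}\right) \left(- \frac{1}{6769}\right) + \frac{5040}{44333} = \frac{337}{455} \left(- \frac{1}{6769}\right) + \frac{5040}{44333} = - \frac{337}{3079895} + \frac{5040}{44333} = \frac{15507730579}{136540985035}$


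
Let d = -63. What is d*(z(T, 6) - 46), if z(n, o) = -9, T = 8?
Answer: 3465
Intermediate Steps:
d*(z(T, 6) - 46) = -63*(-9 - 46) = -63*(-55) = 3465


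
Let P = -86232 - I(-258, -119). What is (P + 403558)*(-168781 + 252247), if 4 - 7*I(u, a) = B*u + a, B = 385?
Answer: 177100579314/7 ≈ 2.5300e+10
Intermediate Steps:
I(u, a) = 4/7 - 55*u - a/7 (I(u, a) = 4/7 - (385*u + a)/7 = 4/7 - (a + 385*u)/7 = 4/7 + (-55*u - a/7) = 4/7 - 55*u - a/7)
P = -703077/7 (P = -86232 - (4/7 - 55*(-258) - ⅐*(-119)) = -86232 - (4/7 + 14190 + 17) = -86232 - 1*99453/7 = -86232 - 99453/7 = -703077/7 ≈ -1.0044e+5)
(P + 403558)*(-168781 + 252247) = (-703077/7 + 403558)*(-168781 + 252247) = (2121829/7)*83466 = 177100579314/7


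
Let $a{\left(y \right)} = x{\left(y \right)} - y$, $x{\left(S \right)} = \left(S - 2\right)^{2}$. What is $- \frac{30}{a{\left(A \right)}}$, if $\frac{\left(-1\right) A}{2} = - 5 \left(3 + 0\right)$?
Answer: $- \frac{15}{377} \approx -0.039788$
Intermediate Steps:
$x{\left(S \right)} = \left(-2 + S\right)^{2}$
$A = 30$ ($A = - 2 \left(- 5 \left(3 + 0\right)\right) = - 2 \left(\left(-5\right) 3\right) = \left(-2\right) \left(-15\right) = 30$)
$a{\left(y \right)} = \left(-2 + y\right)^{2} - y$
$- \frac{30}{a{\left(A \right)}} = - \frac{30}{\left(-2 + 30\right)^{2} - 30} = - \frac{30}{28^{2} - 30} = - \frac{30}{784 - 30} = - \frac{30}{754} = \left(-30\right) \frac{1}{754} = - \frac{15}{377}$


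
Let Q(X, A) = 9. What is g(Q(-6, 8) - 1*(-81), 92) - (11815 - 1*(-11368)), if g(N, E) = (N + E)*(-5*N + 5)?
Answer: -104173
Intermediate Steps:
g(N, E) = (5 - 5*N)*(E + N) (g(N, E) = (E + N)*(5 - 5*N) = (5 - 5*N)*(E + N))
g(Q(-6, 8) - 1*(-81), 92) - (11815 - 1*(-11368)) = (-5*(9 - 1*(-81))² + 5*92 + 5*(9 - 1*(-81)) - 5*92*(9 - 1*(-81))) - (11815 - 1*(-11368)) = (-5*(9 + 81)² + 460 + 5*(9 + 81) - 5*92*(9 + 81)) - (11815 + 11368) = (-5*90² + 460 + 5*90 - 5*92*90) - 1*23183 = (-5*8100 + 460 + 450 - 41400) - 23183 = (-40500 + 460 + 450 - 41400) - 23183 = -80990 - 23183 = -104173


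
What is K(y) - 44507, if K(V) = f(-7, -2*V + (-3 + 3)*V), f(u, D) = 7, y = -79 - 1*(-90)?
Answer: -44500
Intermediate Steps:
y = 11 (y = -79 + 90 = 11)
K(V) = 7
K(y) - 44507 = 7 - 44507 = -44500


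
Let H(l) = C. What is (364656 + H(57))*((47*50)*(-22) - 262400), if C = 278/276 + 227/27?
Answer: -7903357065250/69 ≈ -1.1454e+11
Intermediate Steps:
C = 11693/1242 (C = 278*(1/276) + 227*(1/27) = 139/138 + 227/27 = 11693/1242 ≈ 9.4147)
H(l) = 11693/1242
(364656 + H(57))*((47*50)*(-22) - 262400) = (364656 + 11693/1242)*((47*50)*(-22) - 262400) = 452914445*(2350*(-22) - 262400)/1242 = 452914445*(-51700 - 262400)/1242 = (452914445/1242)*(-314100) = -7903357065250/69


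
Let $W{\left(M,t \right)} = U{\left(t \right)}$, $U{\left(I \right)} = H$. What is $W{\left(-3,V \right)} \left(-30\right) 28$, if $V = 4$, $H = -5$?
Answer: $4200$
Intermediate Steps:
$U{\left(I \right)} = -5$
$W{\left(M,t \right)} = -5$
$W{\left(-3,V \right)} \left(-30\right) 28 = \left(-5\right) \left(-30\right) 28 = 150 \cdot 28 = 4200$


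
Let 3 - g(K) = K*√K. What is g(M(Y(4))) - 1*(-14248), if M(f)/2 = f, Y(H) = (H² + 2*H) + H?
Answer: 14251 - 112*√14 ≈ 13832.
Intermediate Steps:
Y(H) = H² + 3*H
M(f) = 2*f
g(K) = 3 - K^(3/2) (g(K) = 3 - K*√K = 3 - K^(3/2))
g(M(Y(4))) - 1*(-14248) = (3 - (2*(4*(3 + 4)))^(3/2)) - 1*(-14248) = (3 - (2*(4*7))^(3/2)) + 14248 = (3 - (2*28)^(3/2)) + 14248 = (3 - 56^(3/2)) + 14248 = (3 - 112*√14) + 14248 = 14251 - 112*√14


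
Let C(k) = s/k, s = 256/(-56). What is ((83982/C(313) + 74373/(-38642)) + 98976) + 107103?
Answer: -1713870228441/309136 ≈ -5.5441e+6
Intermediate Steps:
s = -32/7 (s = 256*(-1/56) = -32/7 ≈ -4.5714)
C(k) = -32/(7*k)
((83982/C(313) + 74373/(-38642)) + 98976) + 107103 = ((83982/((-32/7/313)) + 74373/(-38642)) + 98976) + 107103 = ((83982/((-32/7*1/313)) + 74373*(-1/38642)) + 98976) + 107103 = ((83982/(-32/2191) - 74373/38642) + 98976) + 107103 = ((83982*(-2191/32) - 74373/38642) + 98976) + 107103 = ((-92002281/16 - 74373/38642) + 98976) + 107103 = (-1777576666185/309136 + 98976) + 107103 = -1746979621449/309136 + 107103 = -1713870228441/309136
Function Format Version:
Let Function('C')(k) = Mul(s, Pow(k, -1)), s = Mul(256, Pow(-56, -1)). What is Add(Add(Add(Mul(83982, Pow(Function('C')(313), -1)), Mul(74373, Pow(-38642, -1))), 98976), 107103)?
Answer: Rational(-1713870228441, 309136) ≈ -5.5441e+6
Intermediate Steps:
s = Rational(-32, 7) (s = Mul(256, Rational(-1, 56)) = Rational(-32, 7) ≈ -4.5714)
Function('C')(k) = Mul(Rational(-32, 7), Pow(k, -1))
Add(Add(Add(Mul(83982, Pow(Function('C')(313), -1)), Mul(74373, Pow(-38642, -1))), 98976), 107103) = Add(Add(Add(Mul(83982, Pow(Mul(Rational(-32, 7), Pow(313, -1)), -1)), Mul(74373, Pow(-38642, -1))), 98976), 107103) = Add(Add(Add(Mul(83982, Pow(Mul(Rational(-32, 7), Rational(1, 313)), -1)), Mul(74373, Rational(-1, 38642))), 98976), 107103) = Add(Add(Add(Mul(83982, Pow(Rational(-32, 2191), -1)), Rational(-74373, 38642)), 98976), 107103) = Add(Add(Add(Mul(83982, Rational(-2191, 32)), Rational(-74373, 38642)), 98976), 107103) = Add(Add(Add(Rational(-92002281, 16), Rational(-74373, 38642)), 98976), 107103) = Add(Add(Rational(-1777576666185, 309136), 98976), 107103) = Add(Rational(-1746979621449, 309136), 107103) = Rational(-1713870228441, 309136)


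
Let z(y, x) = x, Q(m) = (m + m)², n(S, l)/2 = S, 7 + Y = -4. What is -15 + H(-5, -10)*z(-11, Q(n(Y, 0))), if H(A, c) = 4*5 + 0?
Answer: 38705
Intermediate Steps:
H(A, c) = 20 (H(A, c) = 20 + 0 = 20)
Y = -11 (Y = -7 - 4 = -11)
n(S, l) = 2*S
Q(m) = 4*m² (Q(m) = (2*m)² = 4*m²)
-15 + H(-5, -10)*z(-11, Q(n(Y, 0))) = -15 + 20*(4*(2*(-11))²) = -15 + 20*(4*(-22)²) = -15 + 20*(4*484) = -15 + 20*1936 = -15 + 38720 = 38705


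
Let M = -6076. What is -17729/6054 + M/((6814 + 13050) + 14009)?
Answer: -10116167/3255034 ≈ -3.1079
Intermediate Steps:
-17729/6054 + M/((6814 + 13050) + 14009) = -17729/6054 - 6076/((6814 + 13050) + 14009) = -17729*1/6054 - 6076/(19864 + 14009) = -17729/6054 - 6076/33873 = -17729/6054 - 6076*1/33873 = -17729/6054 - 868/4839 = -10116167/3255034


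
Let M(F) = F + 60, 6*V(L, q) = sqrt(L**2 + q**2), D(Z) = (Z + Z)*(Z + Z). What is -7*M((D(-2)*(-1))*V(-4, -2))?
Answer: -420 + 112*sqrt(5)/3 ≈ -336.52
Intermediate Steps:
D(Z) = 4*Z**2 (D(Z) = (2*Z)*(2*Z) = 4*Z**2)
V(L, q) = sqrt(L**2 + q**2)/6
M(F) = 60 + F
-7*M((D(-2)*(-1))*V(-4, -2)) = -7*(60 + ((4*(-2)**2)*(-1))*(sqrt((-4)**2 + (-2)**2)/6)) = -7*(60 + ((4*4)*(-1))*(sqrt(16 + 4)/6)) = -7*(60 + (16*(-1))*(sqrt(20)/6)) = -7*(60 - 8*2*sqrt(5)/3) = -7*(60 - 16*sqrt(5)/3) = -420 + 112*sqrt(5)/3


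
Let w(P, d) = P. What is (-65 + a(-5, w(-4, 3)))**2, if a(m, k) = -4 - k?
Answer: 4225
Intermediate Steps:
(-65 + a(-5, w(-4, 3)))**2 = (-65 + (-4 - 1*(-4)))**2 = (-65 + (-4 + 4))**2 = (-65 + 0)**2 = (-65)**2 = 4225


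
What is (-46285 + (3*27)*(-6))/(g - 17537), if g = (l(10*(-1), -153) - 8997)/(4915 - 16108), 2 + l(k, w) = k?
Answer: 1917611/718984 ≈ 2.6671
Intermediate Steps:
l(k, w) = -2 + k
g = 33/41 (g = ((-2 + 10*(-1)) - 8997)/(4915 - 16108) = ((-2 - 10) - 8997)/(-11193) = (-12 - 8997)*(-1/11193) = -9009*(-1/11193) = 33/41 ≈ 0.80488)
(-46285 + (3*27)*(-6))/(g - 17537) = (-46285 + (3*27)*(-6))/(33/41 - 17537) = (-46285 + 81*(-6))/(-718984/41) = (-46285 - 486)*(-41/718984) = -46771*(-41/718984) = 1917611/718984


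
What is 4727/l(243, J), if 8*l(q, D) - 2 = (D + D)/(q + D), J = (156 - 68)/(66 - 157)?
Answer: 416448700/21937 ≈ 18984.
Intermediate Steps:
J = -88/91 (J = 88/(-91) = 88*(-1/91) = -88/91 ≈ -0.96703)
l(q, D) = ¼ + D/(4*(D + q)) (l(q, D) = ¼ + ((D + D)/(q + D))/8 = ¼ + ((2*D)/(D + q))/8 = ¼ + (2*D/(D + q))/8 = ¼ + D/(4*(D + q)))
4727/l(243, J) = 4727/((((½)*(-88/91) + (¼)*243)/(-88/91 + 243))) = 4727/(((-44/91 + 243/4)/(22025/91))) = 4727/(((91/22025)*(21937/364))) = 4727/(21937/88100) = 4727*(88100/21937) = 416448700/21937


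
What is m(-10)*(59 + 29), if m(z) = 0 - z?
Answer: 880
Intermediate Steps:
m(z) = -z
m(-10)*(59 + 29) = (-1*(-10))*(59 + 29) = 10*88 = 880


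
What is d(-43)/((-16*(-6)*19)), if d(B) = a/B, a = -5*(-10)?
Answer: -25/39216 ≈ -0.00063749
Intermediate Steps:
a = 50
d(B) = 50/B
d(-43)/((-16*(-6)*19)) = (50/(-43))/((-16*(-6)*19)) = (50*(-1/43))/((96*19)) = -50/43/1824 = -50/43*1/1824 = -25/39216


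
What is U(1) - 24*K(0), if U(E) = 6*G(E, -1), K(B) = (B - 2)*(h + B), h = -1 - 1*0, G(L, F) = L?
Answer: -42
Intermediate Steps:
h = -1 (h = -1 + 0 = -1)
K(B) = (-1 + B)*(-2 + B) (K(B) = (B - 2)*(-1 + B) = (-2 + B)*(-1 + B) = (-1 + B)*(-2 + B))
U(E) = 6*E
U(1) - 24*K(0) = 6*1 - 24*(2 + 0² - 3*0) = 6 - 24*(2 + 0 + 0) = 6 - 24*2 = 6 - 48 = -42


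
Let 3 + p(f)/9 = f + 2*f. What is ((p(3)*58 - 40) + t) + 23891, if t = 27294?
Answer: 54277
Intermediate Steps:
p(f) = -27 + 27*f (p(f) = -27 + 9*(f + 2*f) = -27 + 9*(3*f) = -27 + 27*f)
((p(3)*58 - 40) + t) + 23891 = (((-27 + 27*3)*58 - 40) + 27294) + 23891 = (((-27 + 81)*58 - 40) + 27294) + 23891 = ((54*58 - 40) + 27294) + 23891 = ((3132 - 40) + 27294) + 23891 = (3092 + 27294) + 23891 = 30386 + 23891 = 54277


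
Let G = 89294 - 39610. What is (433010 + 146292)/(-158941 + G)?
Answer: -579302/109257 ≈ -5.3022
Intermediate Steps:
G = 49684
(433010 + 146292)/(-158941 + G) = (433010 + 146292)/(-158941 + 49684) = 579302/(-109257) = 579302*(-1/109257) = -579302/109257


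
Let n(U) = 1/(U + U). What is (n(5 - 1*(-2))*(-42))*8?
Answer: -24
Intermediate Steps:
n(U) = 1/(2*U)
(n(5 - 1*(-2))*(-42))*8 = ((1/(2*(5 - 1*(-2))))*(-42))*8 = ((1/(2*(5 + 2)))*(-42))*8 = (((½)/7)*(-42))*8 = (((½)*(⅐))*(-42))*8 = ((1/14)*(-42))*8 = -3*8 = -24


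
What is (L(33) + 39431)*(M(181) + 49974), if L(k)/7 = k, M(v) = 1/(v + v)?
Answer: 358754470459/181 ≈ 1.9821e+9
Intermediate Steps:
M(v) = 1/(2*v)
L(k) = 7*k
(L(33) + 39431)*(M(181) + 49974) = (7*33 + 39431)*((½)/181 + 49974) = (231 + 39431)*((½)*(1/181) + 49974) = 39662*(1/362 + 49974) = 39662*(18090589/362) = 358754470459/181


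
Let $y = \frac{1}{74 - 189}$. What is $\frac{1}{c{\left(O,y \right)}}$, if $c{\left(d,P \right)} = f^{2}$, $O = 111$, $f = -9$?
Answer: $\frac{1}{81} \approx 0.012346$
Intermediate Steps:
$y = - \frac{1}{115}$ ($y = \frac{1}{-115} = - \frac{1}{115} \approx -0.0086956$)
$c{\left(d,P \right)} = 81$ ($c{\left(d,P \right)} = \left(-9\right)^{2} = 81$)
$\frac{1}{c{\left(O,y \right)}} = \frac{1}{81}$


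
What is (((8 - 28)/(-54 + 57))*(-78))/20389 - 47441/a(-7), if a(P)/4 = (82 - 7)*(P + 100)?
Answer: -952766549/568853100 ≈ -1.6749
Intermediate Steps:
a(P) = 30000 + 300*P (a(P) = 4*((82 - 7)*(P + 100)) = 4*(75*(100 + P)) = 4*(7500 + 75*P) = 30000 + 300*P)
(((8 - 28)/(-54 + 57))*(-78))/20389 - 47441/a(-7) = (((8 - 28)/(-54 + 57))*(-78))/20389 - 47441/(30000 + 300*(-7)) = (-20/3*(-78))*(1/20389) - 47441/(30000 - 2100) = (-20*⅓*(-78))*(1/20389) - 47441/27900 = -20/3*(-78)*(1/20389) - 47441*1/27900 = 520*(1/20389) - 47441/27900 = 520/20389 - 47441/27900 = -952766549/568853100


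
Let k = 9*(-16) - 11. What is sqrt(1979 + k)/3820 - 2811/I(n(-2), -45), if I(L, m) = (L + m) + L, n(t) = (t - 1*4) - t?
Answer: 2811/53 + sqrt(114)/955 ≈ 53.049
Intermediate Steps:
n(t) = -4 (n(t) = (t - 4) - t = (-4 + t) - t = -4)
k = -155 (k = -144 - 11 = -155)
I(L, m) = m + 2*L
sqrt(1979 + k)/3820 - 2811/I(n(-2), -45) = sqrt(1979 - 155)/3820 - 2811/(-45 + 2*(-4)) = sqrt(1824)*(1/3820) - 2811/(-45 - 8) = (4*sqrt(114))*(1/3820) - 2811/(-53) = sqrt(114)/955 - 2811*(-1/53) = sqrt(114)/955 + 2811/53 = 2811/53 + sqrt(114)/955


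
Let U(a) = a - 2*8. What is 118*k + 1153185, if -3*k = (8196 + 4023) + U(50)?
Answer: 2013701/3 ≈ 6.7123e+5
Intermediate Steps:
U(a) = -16 + a (U(a) = a - 16 = -16 + a)
k = -12253/3 (k = -((8196 + 4023) + (-16 + 50))/3 = -(12219 + 34)/3 = -1/3*12253 = -12253/3 ≈ -4084.3)
118*k + 1153185 = 118*(-12253/3) + 1153185 = -1445854/3 + 1153185 = 2013701/3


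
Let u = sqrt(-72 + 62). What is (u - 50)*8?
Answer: -400 + 8*I*sqrt(10) ≈ -400.0 + 25.298*I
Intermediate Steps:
u = I*sqrt(10) (u = sqrt(-10) = I*sqrt(10) ≈ 3.1623*I)
(u - 50)*8 = (I*sqrt(10) - 50)*8 = (-50 + I*sqrt(10))*8 = -400 + 8*I*sqrt(10)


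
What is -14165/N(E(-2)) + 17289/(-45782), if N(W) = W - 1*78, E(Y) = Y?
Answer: 64711891/366256 ≈ 176.68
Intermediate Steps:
N(W) = -78 + W (N(W) = W - 78 = -78 + W)
-14165/N(E(-2)) + 17289/(-45782) = -14165/(-78 - 2) + 17289/(-45782) = -14165/(-80) + 17289*(-1/45782) = -14165*(-1/80) - 17289/45782 = 2833/16 - 17289/45782 = 64711891/366256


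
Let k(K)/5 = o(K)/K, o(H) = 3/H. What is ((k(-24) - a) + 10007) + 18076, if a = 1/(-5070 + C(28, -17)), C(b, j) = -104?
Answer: 13948951463/496704 ≈ 28083.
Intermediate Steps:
a = -1/5174 (a = 1/(-5070 - 104) = 1/(-5174) = -1/5174 ≈ -0.00019327)
k(K) = 15/K**2 (k(K) = 5*((3/K)/K) = 5*(3/K**2) = 15/K**2)
((k(-24) - a) + 10007) + 18076 = ((15/(-24)**2 - 1*(-1/5174)) + 10007) + 18076 = ((15*(1/576) + 1/5174) + 10007) + 18076 = ((5/192 + 1/5174) + 10007) + 18076 = (13031/496704 + 10007) + 18076 = 4970529959/496704 + 18076 = 13948951463/496704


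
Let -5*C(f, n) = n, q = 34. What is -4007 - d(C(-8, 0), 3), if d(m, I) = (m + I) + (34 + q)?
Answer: -4078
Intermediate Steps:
C(f, n) = -n/5
d(m, I) = 68 + I + m (d(m, I) = (m + I) + (34 + 34) = (I + m) + 68 = 68 + I + m)
-4007 - d(C(-8, 0), 3) = -4007 - (68 + 3 - 1/5*0) = -4007 - (68 + 3 + 0) = -4007 - 1*71 = -4007 - 71 = -4078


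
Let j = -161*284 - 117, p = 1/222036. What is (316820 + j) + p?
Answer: 60167093245/222036 ≈ 2.7098e+5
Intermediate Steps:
p = 1/222036 ≈ 4.5038e-6
j = -45841 (j = -45724 - 117 = -45841)
(316820 + j) + p = (316820 - 45841) + 1/222036 = 270979 + 1/222036 = 60167093245/222036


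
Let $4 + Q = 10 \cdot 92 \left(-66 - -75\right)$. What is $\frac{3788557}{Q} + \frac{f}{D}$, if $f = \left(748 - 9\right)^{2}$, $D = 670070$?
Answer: $\frac{1271559043193}{2772749660} \approx 458.59$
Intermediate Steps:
$f = 546121$ ($f = 739^{2} = 546121$)
$Q = 8276$ ($Q = -4 + 10 \cdot 92 \left(-66 - -75\right) = -4 + 920 \left(-66 + 75\right) = -4 + 920 \cdot 9 = -4 + 8280 = 8276$)
$\frac{3788557}{Q} + \frac{f}{D} = \frac{3788557}{8276} + \frac{546121}{670070} = \frac{1271559043193}{2772749660}$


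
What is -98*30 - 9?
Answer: -2949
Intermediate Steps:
-98*30 - 9 = -2940 - 9 = -2949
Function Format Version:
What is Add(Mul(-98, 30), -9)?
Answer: -2949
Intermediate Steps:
Add(Mul(-98, 30), -9) = Add(-2940, -9) = -2949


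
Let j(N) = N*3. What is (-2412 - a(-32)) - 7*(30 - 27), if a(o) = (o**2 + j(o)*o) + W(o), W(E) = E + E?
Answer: -6465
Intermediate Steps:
j(N) = 3*N
W(E) = 2*E
a(o) = 2*o + 4*o**2 (a(o) = (o**2 + (3*o)*o) + 2*o = (o**2 + 3*o**2) + 2*o = 4*o**2 + 2*o = 2*o + 4*o**2)
(-2412 - a(-32)) - 7*(30 - 27) = (-2412 - 2*(-32)*(1 + 2*(-32))) - 7*(30 - 27) = (-2412 - 2*(-32)*(1 - 64)) - 7*3 = (-2412 - 2*(-32)*(-63)) - 1*21 = (-2412 - 1*4032) - 21 = (-2412 - 4032) - 21 = -6444 - 21 = -6465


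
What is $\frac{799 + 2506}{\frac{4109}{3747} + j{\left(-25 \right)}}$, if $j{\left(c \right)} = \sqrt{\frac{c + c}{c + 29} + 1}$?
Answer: $\frac{101770356030}{356687969} - \frac{46402229745 i \sqrt{46}}{356687969} \approx 285.32 - 882.33 i$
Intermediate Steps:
$j{\left(c \right)} = \sqrt{1 + \frac{2 c}{29 + c}}$ ($j{\left(c \right)} = \sqrt{\frac{2 c}{29 + c} + 1} = \sqrt{1 + \frac{2 c}{29 + c}}$)
$\frac{799 + 2506}{\frac{4109}{3747} + j{\left(-25 \right)}} = \frac{799 + 2506}{\frac{4109}{3747} + \sqrt{\frac{29 + 3 \left(-25\right)}{29 - 25}}} = \frac{3305}{4109 \cdot \frac{1}{3747} + \sqrt{\frac{29 - 75}{4}}} = \frac{3305}{\frac{4109}{3747} + \sqrt{\frac{1}{4} \left(-46\right)}} = \frac{3305}{\frac{4109}{3747} + \sqrt{- \frac{23}{2}}} = \frac{3305}{\frac{4109}{3747} + \frac{i \sqrt{46}}{2}}$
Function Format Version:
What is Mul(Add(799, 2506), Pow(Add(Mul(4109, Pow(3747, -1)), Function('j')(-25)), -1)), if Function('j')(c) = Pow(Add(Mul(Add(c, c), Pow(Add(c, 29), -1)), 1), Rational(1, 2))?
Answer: Add(Rational(101770356030, 356687969), Mul(Rational(-46402229745, 356687969), I, Pow(46, Rational(1, 2)))) ≈ Add(285.32, Mul(-882.33, I))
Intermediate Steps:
Function('j')(c) = Pow(Add(1, Mul(2, c, Pow(Add(29, c), -1))), Rational(1, 2)) (Function('j')(c) = Pow(Add(Mul(Mul(2, c), Pow(Add(29, c), -1)), 1), Rational(1, 2)) = Pow(Add(Mul(2, c, Pow(Add(29, c), -1)), 1), Rational(1, 2)) = Pow(Add(1, Mul(2, c, Pow(Add(29, c), -1))), Rational(1, 2)))
Mul(Add(799, 2506), Pow(Add(Mul(4109, Pow(3747, -1)), Function('j')(-25)), -1)) = Mul(Add(799, 2506), Pow(Add(Mul(4109, Pow(3747, -1)), Pow(Mul(Pow(Add(29, -25), -1), Add(29, Mul(3, -25))), Rational(1, 2))), -1)) = Mul(3305, Pow(Add(Mul(4109, Rational(1, 3747)), Pow(Mul(Pow(4, -1), Add(29, -75)), Rational(1, 2))), -1)) = Mul(3305, Pow(Add(Rational(4109, 3747), Pow(Mul(Rational(1, 4), -46), Rational(1, 2))), -1)) = Mul(3305, Pow(Add(Rational(4109, 3747), Pow(Rational(-23, 2), Rational(1, 2))), -1)) = Mul(3305, Pow(Add(Rational(4109, 3747), Mul(Rational(1, 2), I, Pow(46, Rational(1, 2)))), -1))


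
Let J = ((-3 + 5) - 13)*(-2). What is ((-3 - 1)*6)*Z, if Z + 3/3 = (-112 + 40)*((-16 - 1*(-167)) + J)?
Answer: 298968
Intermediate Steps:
J = 22 (J = (2 - 13)*(-2) = -11*(-2) = 22)
Z = -12457 (Z = -1 + (-112 + 40)*((-16 - 1*(-167)) + 22) = -1 - 72*((-16 + 167) + 22) = -1 - 72*(151 + 22) = -1 - 72*173 = -1 - 12456 = -12457)
((-3 - 1)*6)*Z = ((-3 - 1)*6)*(-12457) = -4*6*(-12457) = -24*(-12457) = 298968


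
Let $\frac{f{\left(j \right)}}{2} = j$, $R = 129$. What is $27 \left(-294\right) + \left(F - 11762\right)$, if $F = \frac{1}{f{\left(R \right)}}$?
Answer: $- \frac{5082599}{258} \approx -19700.0$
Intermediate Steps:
$f{\left(j \right)} = 2 j$
$F = \frac{1}{258}$ ($F = \frac{1}{2 \cdot 129} = \frac{1}{258} \approx 0.003876$)
$27 \left(-294\right) + \left(F - 11762\right) = 27 \left(-294\right) + \left(\frac{1}{258} - 11762\right) = -7938 - \frac{3034595}{258} = - \frac{5082599}{258}$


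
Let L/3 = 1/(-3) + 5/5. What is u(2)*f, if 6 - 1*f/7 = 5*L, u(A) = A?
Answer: -56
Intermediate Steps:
L = 2 (L = 3*(1/(-3) + 5/5) = 3*(1*(-⅓) + 5*(⅕)) = 3*(-⅓ + 1) = 3*(⅔) = 2)
f = -28 (f = 42 - 35*2 = 42 - 7*10 = 42 - 70 = -28)
u(2)*f = 2*(-28) = -56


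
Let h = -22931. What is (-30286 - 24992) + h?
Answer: -78209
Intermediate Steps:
(-30286 - 24992) + h = (-30286 - 24992) - 22931 = -55278 - 22931 = -78209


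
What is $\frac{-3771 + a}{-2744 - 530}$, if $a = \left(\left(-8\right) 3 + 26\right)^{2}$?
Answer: $\frac{3767}{3274} \approx 1.1506$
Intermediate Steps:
$a = 4$ ($a = \left(-24 + 26\right)^{2} = 2^{2} = 4$)
$\frac{-3771 + a}{-2744 - 530} = \frac{-3771 + 4}{-2744 - 530} = - \frac{3767}{-3274} = \left(-3767\right) \left(- \frac{1}{3274}\right) = \frac{3767}{3274}$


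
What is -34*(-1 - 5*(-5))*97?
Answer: -79152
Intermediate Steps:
-34*(-1 - 5*(-5))*97 = -34*(-1 + 25)*97 = -34*24*97 = -816*97 = -79152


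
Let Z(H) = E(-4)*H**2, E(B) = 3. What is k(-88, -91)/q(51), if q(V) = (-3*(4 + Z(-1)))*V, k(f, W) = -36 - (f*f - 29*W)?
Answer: 3473/357 ≈ 9.7283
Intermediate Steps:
Z(H) = 3*H**2
k(f, W) = -36 - f**2 + 29*W (k(f, W) = -36 - (f**2 - 29*W) = -36 + (-f**2 + 29*W) = -36 - f**2 + 29*W)
q(V) = -21*V (q(V) = (-3*(4 + 3*(-1)**2))*V = (-3*(4 + 3*1))*V = (-3*(4 + 3))*V = (-3*7)*V = -21*V)
k(-88, -91)/q(51) = (-36 - 1*(-88)**2 + 29*(-91))/((-21*51)) = (-36 - 1*7744 - 2639)/(-1071) = (-36 - 7744 - 2639)*(-1/1071) = -10419*(-1/1071) = 3473/357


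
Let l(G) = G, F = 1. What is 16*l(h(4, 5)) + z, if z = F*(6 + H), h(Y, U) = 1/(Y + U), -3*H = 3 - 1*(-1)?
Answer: 58/9 ≈ 6.4444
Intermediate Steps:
H = -4/3 (H = -(3 - 1*(-1))/3 = -(3 + 1)/3 = -⅓*4 = -4/3 ≈ -1.3333)
h(Y, U) = 1/(U + Y)
z = 14/3 (z = 1*(6 - 4/3) = 1*(14/3) = 14/3 ≈ 4.6667)
16*l(h(4, 5)) + z = 16/(5 + 4) + 14/3 = 16/9 + 14/3 = 58/9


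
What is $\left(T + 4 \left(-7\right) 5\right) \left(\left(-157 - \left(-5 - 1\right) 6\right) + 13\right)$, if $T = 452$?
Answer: $-33696$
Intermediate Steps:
$\left(T + 4 \left(-7\right) 5\right) \left(\left(-157 - \left(-5 - 1\right) 6\right) + 13\right) = \left(452 + 4 \left(-7\right) 5\right) \left(\left(-157 - \left(-5 - 1\right) 6\right) + 13\right) = \left(452 - 140\right) \left(\left(-157 - \left(-6\right) 6\right) + 13\right) = \left(452 - 140\right) \left(\left(-157 - -36\right) + 13\right) = 312 \left(\left(-157 + 36\right) + 13\right) = 312 \left(-121 + 13\right) = 312 \left(-108\right) = -33696$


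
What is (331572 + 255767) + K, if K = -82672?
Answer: 504667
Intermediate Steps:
(331572 + 255767) + K = (331572 + 255767) - 82672 = 587339 - 82672 = 504667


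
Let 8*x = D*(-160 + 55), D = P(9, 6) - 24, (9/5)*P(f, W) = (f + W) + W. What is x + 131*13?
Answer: 14919/8 ≈ 1864.9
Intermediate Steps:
P(f, W) = 5*f/9 + 10*W/9 (P(f, W) = 5*((f + W) + W)/9 = 5*((W + f) + W)/9 = 5*(f + 2*W)/9 = 5*f/9 + 10*W/9)
D = -37/3 (D = ((5/9)*9 + (10/9)*6) - 24 = (5 + 20/3) - 24 = 35/3 - 24 = -37/3 ≈ -12.333)
x = 1295/8 (x = (-37*(-160 + 55)/3)/8 = (-37/3*(-105))/8 = (⅛)*1295 = 1295/8 ≈ 161.88)
x + 131*13 = 1295/8 + 131*13 = 1295/8 + 1703 = 14919/8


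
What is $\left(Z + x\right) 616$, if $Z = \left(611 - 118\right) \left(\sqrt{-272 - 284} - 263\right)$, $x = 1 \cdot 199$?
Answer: $-79747360 + 607376 i \sqrt{139} \approx -7.9747 \cdot 10^{7} + 7.1609 \cdot 10^{6} i$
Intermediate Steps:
$x = 199$
$Z = -129659 + 986 i \sqrt{139}$ ($Z = 493 \left(\sqrt{-556} - 263\right) = 493 \left(2 i \sqrt{139} - 263\right) = 493 \left(-263 + 2 i \sqrt{139}\right) = -129659 + 986 i \sqrt{139} \approx -1.2966 \cdot 10^{5} + 11625.0 i$)
$\left(Z + x\right) 616 = \left(\left(-129659 + 986 i \sqrt{139}\right) + 199\right) 616 = \left(-129460 + 986 i \sqrt{139}\right) 616 = -79747360 + 607376 i \sqrt{139}$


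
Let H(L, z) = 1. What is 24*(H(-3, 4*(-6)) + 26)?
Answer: 648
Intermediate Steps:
24*(H(-3, 4*(-6)) + 26) = 24*(1 + 26) = 24*27 = 648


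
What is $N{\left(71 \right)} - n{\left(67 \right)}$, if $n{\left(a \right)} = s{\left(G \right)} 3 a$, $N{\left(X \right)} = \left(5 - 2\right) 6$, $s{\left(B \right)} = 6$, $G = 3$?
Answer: $-1188$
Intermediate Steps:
$N{\left(X \right)} = 18$ ($N{\left(X \right)} = 3 \cdot 6 = 18$)
$n{\left(a \right)} = 18 a$ ($n{\left(a \right)} = 6 \cdot 3 a = 18 a$)
$N{\left(71 \right)} - n{\left(67 \right)} = 18 - 18 \cdot 67 = 18 - 1206 = -1188$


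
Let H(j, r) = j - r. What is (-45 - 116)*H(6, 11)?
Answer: 805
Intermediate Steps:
(-45 - 116)*H(6, 11) = (-45 - 116)*(6 - 1*11) = -161*(6 - 11) = -161*(-5) = 805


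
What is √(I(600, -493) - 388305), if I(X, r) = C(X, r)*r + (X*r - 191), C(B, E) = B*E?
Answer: 76*√25129 ≈ 12048.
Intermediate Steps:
I(X, r) = -191 + X*r + X*r² (I(X, r) = (X*r)*r + (X*r - 191) = X*r² + (-191 + X*r) = -191 + X*r + X*r²)
√(I(600, -493) - 388305) = √((-191 + 600*(-493) + 600*(-493)²) - 388305) = √((-191 - 295800 + 600*243049) - 388305) = √((-191 - 295800 + 145829400) - 388305) = √(145533409 - 388305) = √145145104 = 76*√25129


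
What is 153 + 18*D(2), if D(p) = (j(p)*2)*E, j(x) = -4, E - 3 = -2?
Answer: 9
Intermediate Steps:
E = 1 (E = 3 - 2 = 1)
D(p) = -8 (D(p) = -4*2*1 = -8*1 = -8)
153 + 18*D(2) = 153 + 18*(-8) = 153 - 144 = 9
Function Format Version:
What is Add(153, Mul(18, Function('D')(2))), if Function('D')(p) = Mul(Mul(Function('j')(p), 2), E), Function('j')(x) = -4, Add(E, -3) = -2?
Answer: 9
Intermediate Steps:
E = 1 (E = Add(3, -2) = 1)
Function('D')(p) = -8 (Function('D')(p) = Mul(Mul(-4, 2), 1) = Mul(-8, 1) = -8)
Add(153, Mul(18, Function('D')(2))) = Add(153, Mul(18, -8)) = Add(153, -144) = 9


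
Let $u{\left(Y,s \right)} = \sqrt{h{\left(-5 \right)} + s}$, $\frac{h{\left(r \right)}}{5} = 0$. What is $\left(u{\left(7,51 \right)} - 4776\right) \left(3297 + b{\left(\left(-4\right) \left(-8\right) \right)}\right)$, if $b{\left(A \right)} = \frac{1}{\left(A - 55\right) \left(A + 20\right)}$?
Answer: $- \frac{4708193934}{299} + \frac{3943211 \sqrt{51}}{1196} \approx -1.5723 \cdot 10^{7}$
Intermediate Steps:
$h{\left(r \right)} = 0$ ($h{\left(r \right)} = 5 \cdot 0 = 0$)
$u{\left(Y,s \right)} = \sqrt{s}$ ($u{\left(Y,s \right)} = \sqrt{0 + s} = \sqrt{s}$)
$b{\left(A \right)} = \frac{1}{\left(-55 + A\right) \left(20 + A\right)}$ ($b{\left(A \right)} = \frac{1}{\left(A - 55\right) \left(20 + A\right)} = \frac{1}{\left(-55 + A\right) \left(20 + A\right)}$)
$\left(u{\left(7,51 \right)} - 4776\right) \left(3297 + b{\left(\left(-4\right) \left(-8\right) \right)}\right) = \left(\sqrt{51} - 4776\right) \left(3297 + \frac{1}{-1100 + \left(\left(-4\right) \left(-8\right)\right)^{2} - 35 \left(\left(-4\right) \left(-8\right)\right)}\right) = \left(-4776 + \sqrt{51}\right) \left(3297 + \frac{1}{-1100 + 32^{2} - 1120}\right) = \left(-4776 + \sqrt{51}\right) \left(3297 + \frac{1}{-1100 + 1024 - 1120}\right) = \left(-4776 + \sqrt{51}\right) \left(3297 + \frac{1}{-1196}\right) = \left(-4776 + \sqrt{51}\right) \left(3297 - \frac{1}{1196}\right) = \left(-4776 + \sqrt{51}\right) \frac{3943211}{1196} = - \frac{4708193934}{299} + \frac{3943211 \sqrt{51}}{1196}$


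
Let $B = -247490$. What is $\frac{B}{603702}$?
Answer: $- \frac{123745}{301851} \approx -0.40995$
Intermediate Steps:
$\frac{B}{603702} = - \frac{247490}{603702} = \left(-247490\right) \frac{1}{603702} = - \frac{123745}{301851}$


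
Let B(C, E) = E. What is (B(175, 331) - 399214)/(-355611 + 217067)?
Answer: 398883/138544 ≈ 2.8791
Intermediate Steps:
(B(175, 331) - 399214)/(-355611 + 217067) = (331 - 399214)/(-355611 + 217067) = -398883/(-138544) = -398883*(-1/138544) = 398883/138544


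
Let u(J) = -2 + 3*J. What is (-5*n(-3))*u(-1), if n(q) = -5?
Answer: -125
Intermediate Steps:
(-5*n(-3))*u(-1) = (-5*(-5))*(-2 + 3*(-1)) = 25*(-2 - 3) = 25*(-5) = -125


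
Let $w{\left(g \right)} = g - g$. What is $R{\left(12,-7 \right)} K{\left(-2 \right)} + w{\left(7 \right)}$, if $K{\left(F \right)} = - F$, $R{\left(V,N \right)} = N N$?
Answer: $98$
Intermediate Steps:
$R{\left(V,N \right)} = N^{2}$
$w{\left(g \right)} = 0$
$R{\left(12,-7 \right)} K{\left(-2 \right)} + w{\left(7 \right)} = \left(-7\right)^{2} \left(\left(-1\right) \left(-2\right)\right) + 0 = 49 \cdot 2 + 0 = 98 + 0 = 98$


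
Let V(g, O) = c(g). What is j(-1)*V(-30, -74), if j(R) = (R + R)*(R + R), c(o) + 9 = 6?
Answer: -12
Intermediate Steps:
c(o) = -3 (c(o) = -9 + 6 = -3)
V(g, O) = -3
j(R) = 4*R² (j(R) = (2*R)*(2*R) = 4*R²)
j(-1)*V(-30, -74) = (4*(-1)²)*(-3) = (4*1)*(-3) = 4*(-3) = -12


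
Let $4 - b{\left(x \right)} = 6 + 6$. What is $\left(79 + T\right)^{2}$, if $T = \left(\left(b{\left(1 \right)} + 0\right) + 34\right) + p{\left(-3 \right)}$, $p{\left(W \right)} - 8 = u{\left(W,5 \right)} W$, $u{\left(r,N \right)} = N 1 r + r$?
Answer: $27889$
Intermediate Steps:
$b{\left(x \right)} = -8$ ($b{\left(x \right)} = 4 - \left(6 + 6\right) = 4 - 12 = -8$)
$u{\left(r,N \right)} = r + N r$ ($u{\left(r,N \right)} = N r + r = r + N r$)
$p{\left(W \right)} = 8 + 6 W^{2}$ ($p{\left(W \right)} = 8 + W \left(1 + 5\right) W = 8 + W 6 W = 8 + 6 W W = 8 + 6 W^{2}$)
$T = 88$ ($T = \left(\left(-8 + 0\right) + 34\right) + \left(8 + 6 \left(-3\right)^{2}\right) = \left(-8 + 34\right) + \left(8 + 6 \cdot 9\right) = 26 + \left(8 + 54\right) = 26 + 62 = 88$)
$\left(79 + T\right)^{2} = \left(79 + 88\right)^{2} = 167^{2} = 27889$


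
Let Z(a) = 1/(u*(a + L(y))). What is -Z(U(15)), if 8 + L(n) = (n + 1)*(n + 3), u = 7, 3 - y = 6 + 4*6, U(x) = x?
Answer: -1/4417 ≈ -0.00022640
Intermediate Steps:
y = -27 (y = 3 - (6 + 4*6) = 3 - (6 + 24) = 3 - 1*30 = 3 - 30 = -27)
L(n) = -8 + (1 + n)*(3 + n) (L(n) = -8 + (n + 1)*(n + 3) = -8 + (1 + n)*(3 + n))
Z(a) = 1/(4312 + 7*a) (Z(a) = 1/(7*(a + (-5 + (-27)**2 + 4*(-27)))) = 1/(7*(a + (-5 + 729 - 108))) = 1/(7*(a + 616)) = 1/(7*(616 + a)) = 1/(4312 + 7*a))
-Z(U(15)) = -1/(7*(616 + 15)) = -1/(7*631) = -1*1/4417 = -1/4417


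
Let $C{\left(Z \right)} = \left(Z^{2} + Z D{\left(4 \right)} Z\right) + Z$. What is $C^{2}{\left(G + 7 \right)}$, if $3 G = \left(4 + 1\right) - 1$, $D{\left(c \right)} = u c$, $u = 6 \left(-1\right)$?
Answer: $\frac{204490000}{81} \approx 2.5246 \cdot 10^{6}$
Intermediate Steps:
$u = -6$
$D{\left(c \right)} = - 6 c$
$G = \frac{4}{3}$ ($G = \frac{\left(4 + 1\right) - 1}{3} = \frac{5 - 1}{3} = \frac{1}{3} \cdot 4 = \frac{4}{3} \approx 1.3333$)
$C{\left(Z \right)} = Z - 23 Z^{2}$ ($C{\left(Z \right)} = \left(Z^{2} + Z \left(\left(-6\right) 4\right) Z\right) + Z = \left(Z^{2} + Z \left(-24\right) Z\right) + Z = \left(Z^{2} + - 24 Z Z\right) + Z = \left(Z^{2} - 24 Z^{2}\right) + Z = - 23 Z^{2} + Z = Z - 23 Z^{2}$)
$C^{2}{\left(G + 7 \right)} = \left(\left(\frac{4}{3} + 7\right) \left(1 - 23 \left(\frac{4}{3} + 7\right)\right)\right)^{2} = \left(\frac{25 \left(1 - \frac{575}{3}\right)}{3}\right)^{2} = \left(\frac{25}{3} \left(- \frac{572}{3}\right)\right)^{2} = \left(- \frac{14300}{9}\right)^{2} = \frac{204490000}{81}$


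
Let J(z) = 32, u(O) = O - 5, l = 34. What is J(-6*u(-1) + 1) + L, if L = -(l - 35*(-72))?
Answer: -2522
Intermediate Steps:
u(O) = -5 + O
L = -2554 (L = -(34 - 35*(-72)) = -(34 + 2520) = -1*2554 = -2554)
J(-6*u(-1) + 1) + L = 32 - 2554 = -2522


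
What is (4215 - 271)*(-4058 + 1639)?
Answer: -9540536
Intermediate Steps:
(4215 - 271)*(-4058 + 1639) = 3944*(-2419) = -9540536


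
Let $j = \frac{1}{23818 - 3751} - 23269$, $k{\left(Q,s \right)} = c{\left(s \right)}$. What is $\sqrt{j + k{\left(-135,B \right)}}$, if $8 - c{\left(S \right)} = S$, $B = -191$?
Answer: $\frac{i \sqrt{9289931141163}}{20067} \approx 151.89 i$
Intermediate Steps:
$c{\left(S \right)} = 8 - S$
$k{\left(Q,s \right)} = 8 - s$
$j = - \frac{466939022}{20067}$ ($j = \frac{1}{20067} - 23269 = - \frac{466939022}{20067} \approx -23269.0$)
$\sqrt{j + k{\left(-135,B \right)}} = \sqrt{- \frac{466939022}{20067} + \left(8 - -191\right)} = \sqrt{- \frac{466939022}{20067} + \left(8 + 191\right)} = \sqrt{- \frac{466939022}{20067} + 199} = \sqrt{- \frac{462945689}{20067}} = \frac{i \sqrt{9289931141163}}{20067}$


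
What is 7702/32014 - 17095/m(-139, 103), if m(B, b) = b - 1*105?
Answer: 273647367/32014 ≈ 8547.7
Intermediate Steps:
m(B, b) = -105 + b (m(B, b) = b - 105 = -105 + b)
7702/32014 - 17095/m(-139, 103) = 7702/32014 - 17095/(-105 + 103) = 7702*(1/32014) - 17095/(-2) = 3851/16007 - 17095*(-½) = 3851/16007 + 17095/2 = 273647367/32014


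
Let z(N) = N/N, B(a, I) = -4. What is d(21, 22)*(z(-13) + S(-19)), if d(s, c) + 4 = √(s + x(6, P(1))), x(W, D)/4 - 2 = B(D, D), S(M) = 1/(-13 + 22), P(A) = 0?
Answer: -40/9 + 10*√13/9 ≈ -0.43828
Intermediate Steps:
S(M) = ⅑ (S(M) = 1/9 = ⅑)
x(W, D) = -8 (x(W, D) = 8 + 4*(-4) = 8 - 16 = -8)
z(N) = 1
d(s, c) = -4 + √(-8 + s) (d(s, c) = -4 + √(s - 8) = -4 + √(-8 + s))
d(21, 22)*(z(-13) + S(-19)) = (-4 + √(-8 + 21))*(1 + ⅑) = (-4 + √13)*(10/9) = -40/9 + 10*√13/9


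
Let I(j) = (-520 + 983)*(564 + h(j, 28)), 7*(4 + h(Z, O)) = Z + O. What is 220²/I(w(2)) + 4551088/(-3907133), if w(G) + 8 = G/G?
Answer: -997222320672/1018468451977 ≈ -0.97914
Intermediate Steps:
w(G) = -7 (w(G) = -8 + G/G = -8 + 1 = -7)
h(Z, O) = -4 + O/7 + Z/7 (h(Z, O) = -4 + (Z + O)/7 = -4 + (O + Z)/7 = -4 + (O/7 + Z/7) = -4 + O/7 + Z/7)
I(j) = 261132 + 463*j/7 (I(j) = (-520 + 983)*(564 + (-4 + (⅐)*28 + j/7)) = 463*(564 + (-4 + 4 + j/7)) = 463*(564 + j/7) = 261132 + 463*j/7)
220²/I(w(2)) + 4551088/(-3907133) = 220²/(261132 + (463/7)*(-7)) + 4551088/(-3907133) = 48400/(261132 - 463) + 4551088*(-1/3907133) = 48400/260669 - 4551088/3907133 = -997222320672/1018468451977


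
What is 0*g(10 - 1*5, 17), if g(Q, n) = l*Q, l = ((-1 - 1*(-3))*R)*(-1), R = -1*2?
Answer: 0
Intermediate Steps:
R = -2
l = 4 (l = ((-1 - 1*(-3))*(-2))*(-1) = ((-1 + 3)*(-2))*(-1) = (2*(-2))*(-1) = -4*(-1) = 4)
g(Q, n) = 4*Q
0*g(10 - 1*5, 17) = 0*(4*(10 - 1*5)) = 0*(4*(10 - 5)) = 0*(4*5) = 0*20 = 0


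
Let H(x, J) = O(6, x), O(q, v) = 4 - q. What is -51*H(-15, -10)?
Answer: 102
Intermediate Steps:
H(x, J) = -2 (H(x, J) = 4 - 1*6 = 4 - 6 = -2)
-51*H(-15, -10) = -51*(-2) = 102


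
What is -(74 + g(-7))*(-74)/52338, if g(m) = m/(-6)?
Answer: 1517/14274 ≈ 0.10628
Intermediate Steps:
g(m) = -m/6 (g(m) = m*(-⅙) = -m/6)
-(74 + g(-7))*(-74)/52338 = -(74 - ⅙*(-7))*(-74)/52338 = -(74 + 7/6)*(-74)*(1/52338) = -451*(-74)/6*(1/52338) = -1*(-16687/3)*(1/52338) = (16687/3)*(1/52338) = 1517/14274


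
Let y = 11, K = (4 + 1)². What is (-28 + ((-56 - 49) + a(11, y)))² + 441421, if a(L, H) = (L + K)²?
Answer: 1793990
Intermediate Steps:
K = 25 (K = 5² = 25)
a(L, H) = (25 + L)² (a(L, H) = (L + 25)² = (25 + L)²)
(-28 + ((-56 - 49) + a(11, y)))² + 441421 = (-28 + ((-56 - 49) + (25 + 11)²))² + 441421 = (-28 + (-105 + 36²))² + 441421 = (-28 + (-105 + 1296))² + 441421 = (-28 + 1191)² + 441421 = 1163² + 441421 = 1352569 + 441421 = 1793990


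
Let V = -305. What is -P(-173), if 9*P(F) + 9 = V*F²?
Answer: 9128354/9 ≈ 1.0143e+6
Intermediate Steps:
P(F) = -1 - 305*F²/9 (P(F) = -1 + (-305*F²)/9 = -1 - 305*F²/9)
-P(-173) = -(-1 - 305/9*(-173)²) = -(-1 - 305/9*29929) = -(-1 - 9128345/9) = -1*(-9128354/9) = 9128354/9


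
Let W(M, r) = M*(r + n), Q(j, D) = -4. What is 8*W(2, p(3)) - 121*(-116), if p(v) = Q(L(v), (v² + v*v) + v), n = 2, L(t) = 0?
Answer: 14004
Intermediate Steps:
p(v) = -4
W(M, r) = M*(2 + r) (W(M, r) = M*(r + 2) = M*(2 + r))
8*W(2, p(3)) - 121*(-116) = 8*(2*(2 - 4)) - 121*(-116) = 8*(2*(-2)) + 14036 = 8*(-4) + 14036 = -32 + 14036 = 14004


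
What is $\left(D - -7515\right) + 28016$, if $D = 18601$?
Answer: $54132$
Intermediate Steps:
$\left(D - -7515\right) + 28016 = \left(18601 - -7515\right) + 28016 = \left(18601 + 7515\right) + 28016 = 26116 + 28016 = 54132$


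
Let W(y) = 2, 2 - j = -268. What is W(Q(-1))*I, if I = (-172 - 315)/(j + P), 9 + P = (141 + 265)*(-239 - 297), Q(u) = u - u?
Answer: 974/217355 ≈ 0.0044812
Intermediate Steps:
Q(u) = 0
j = 270 (j = 2 - 1*(-268) = 2 + 268 = 270)
P = -217625 (P = -9 + (141 + 265)*(-239 - 297) = -9 + 406*(-536) = -9 - 217616 = -217625)
I = 487/217355 (I = (-172 - 315)/(270 - 217625) = -487/(-217355) = -487*(-1/217355) = 487/217355 ≈ 0.0022406)
W(Q(-1))*I = 2*(487/217355) = 974/217355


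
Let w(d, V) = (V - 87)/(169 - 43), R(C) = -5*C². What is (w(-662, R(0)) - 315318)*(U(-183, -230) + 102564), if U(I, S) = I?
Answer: -451956999895/14 ≈ -3.2283e+10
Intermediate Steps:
w(d, V) = -29/42 + V/126 (w(d, V) = (-87 + V)/126 = (-87 + V)*(1/126) = -29/42 + V/126)
(w(-662, R(0)) - 315318)*(U(-183, -230) + 102564) = ((-29/42 + (-5*0²)/126) - 315318)*(-183 + 102564) = ((-29/42 + (-5*0)/126) - 315318)*102381 = ((-29/42 + (1/126)*0) - 315318)*102381 = ((-29/42 + 0) - 315318)*102381 = (-29/42 - 315318)*102381 = -13243385/42*102381 = -451956999895/14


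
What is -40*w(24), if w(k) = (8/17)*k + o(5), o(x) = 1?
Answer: -8360/17 ≈ -491.76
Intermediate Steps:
w(k) = 1 + 8*k/17 (w(k) = (8/17)*k + 1 = (8*(1/17))*k + 1 = 8*k/17 + 1 = 1 + 8*k/17)
-40*w(24) = -40*(1 + (8/17)*24) = -40*(1 + 192/17) = -40*209/17 = -8360/17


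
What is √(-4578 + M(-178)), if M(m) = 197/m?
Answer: I*√145084418/178 ≈ 67.669*I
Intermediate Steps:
√(-4578 + M(-178)) = √(-4578 + 197/(-178)) = √(-4578 + 197*(-1/178)) = √(-4578 - 197/178) = √(-815081/178) = I*√145084418/178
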